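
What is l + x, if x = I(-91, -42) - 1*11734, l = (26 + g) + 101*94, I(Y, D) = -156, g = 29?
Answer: -2341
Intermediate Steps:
l = 9549 (l = (26 + 29) + 101*94 = 55 + 9494 = 9549)
x = -11890 (x = -156 - 1*11734 = -156 - 11734 = -11890)
l + x = 9549 - 11890 = -2341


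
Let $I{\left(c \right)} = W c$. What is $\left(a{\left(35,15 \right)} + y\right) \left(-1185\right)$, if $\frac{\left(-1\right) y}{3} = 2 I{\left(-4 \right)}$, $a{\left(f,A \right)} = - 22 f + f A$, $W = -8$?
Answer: $517845$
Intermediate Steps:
$I{\left(c \right)} = - 8 c$
$a{\left(f,A \right)} = - 22 f + A f$
$y = -192$ ($y = - 3 \cdot 2 \left(\left(-8\right) \left(-4\right)\right) = - 3 \cdot 2 \cdot 32 = \left(-3\right) 64 = -192$)
$\left(a{\left(35,15 \right)} + y\right) \left(-1185\right) = \left(35 \left(-22 + 15\right) - 192\right) \left(-1185\right) = \left(35 \left(-7\right) - 192\right) \left(-1185\right) = \left(-245 - 192\right) \left(-1185\right) = \left(-437\right) \left(-1185\right) = 517845$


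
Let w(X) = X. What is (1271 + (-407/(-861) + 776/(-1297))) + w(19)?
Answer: 1440424673/1116717 ≈ 1289.9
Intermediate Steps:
(1271 + (-407/(-861) + 776/(-1297))) + w(19) = (1271 + (-407/(-861) + 776/(-1297))) + 19 = (1271 + (-407*(-1/861) + 776*(-1/1297))) + 19 = (1271 + (407/861 - 776/1297)) + 19 = (1271 - 140257/1116717) + 19 = 1419207050/1116717 + 19 = 1440424673/1116717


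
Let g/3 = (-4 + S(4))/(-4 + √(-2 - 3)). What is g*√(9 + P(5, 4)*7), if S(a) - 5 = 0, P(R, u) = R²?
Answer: 2*√46*(-4 - I*√5)/7 ≈ -7.7512 - 4.3331*I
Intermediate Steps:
S(a) = 5 (S(a) = 5 + 0 = 5)
g = 3/(-4 + I*√5) (g = 3*((-4 + 5)/(-4 + √(-2 - 3))) = 3*(1/(-4 + √(-5))) = 3*(1/(-4 + I*√5)) = 3/(-4 + I*√5) ≈ -0.57143 - 0.31944*I)
g*√(9 + P(5, 4)*7) = (-4/7 - I*√5/7)*√(9 + 5²*7) = (-4/7 - I*√5/7)*√(9 + 25*7) = (-4/7 - I*√5/7)*√(9 + 175) = (-4/7 - I*√5/7)*√184 = (-4/7 - I*√5/7)*(2*√46) = 2*√46*(-4/7 - I*√5/7)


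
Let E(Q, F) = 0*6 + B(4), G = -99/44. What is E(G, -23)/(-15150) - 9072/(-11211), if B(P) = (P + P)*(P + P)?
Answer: 225616/280275 ≈ 0.80498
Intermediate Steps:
G = -9/4 (G = -99*1/44 = -9/4 ≈ -2.2500)
B(P) = 4*P² (B(P) = (2*P)*(2*P) = 4*P²)
E(Q, F) = 64 (E(Q, F) = 0*6 + 4*4² = 0 + 4*16 = 0 + 64 = 64)
E(G, -23)/(-15150) - 9072/(-11211) = 64/(-15150) - 9072/(-11211) = 64*(-1/15150) - 9072*(-1/11211) = -32/7575 + 3024/3737 = 225616/280275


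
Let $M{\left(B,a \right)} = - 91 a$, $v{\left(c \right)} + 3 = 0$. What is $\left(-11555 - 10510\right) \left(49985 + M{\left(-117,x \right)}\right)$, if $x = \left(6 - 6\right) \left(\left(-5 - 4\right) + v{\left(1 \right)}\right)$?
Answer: $-1102919025$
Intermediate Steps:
$v{\left(c \right)} = -3$ ($v{\left(c \right)} = -3 + 0 = -3$)
$x = 0$ ($x = \left(6 - 6\right) \left(\left(-5 - 4\right) - 3\right) = \left(6 - 6\right) \left(-9 - 3\right) = 0 \left(-12\right) = 0$)
$\left(-11555 - 10510\right) \left(49985 + M{\left(-117,x \right)}\right) = \left(-11555 - 10510\right) \left(49985 - 0\right) = - 22065 \left(49985 + 0\right) = \left(-22065\right) 49985 = -1102919025$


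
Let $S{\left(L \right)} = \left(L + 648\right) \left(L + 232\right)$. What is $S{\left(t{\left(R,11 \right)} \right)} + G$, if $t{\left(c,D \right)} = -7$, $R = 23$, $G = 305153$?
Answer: $449378$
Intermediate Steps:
$S{\left(L \right)} = \left(232 + L\right) \left(648 + L\right)$ ($S{\left(L \right)} = \left(648 + L\right) \left(232 + L\right) = \left(232 + L\right) \left(648 + L\right)$)
$S{\left(t{\left(R,11 \right)} \right)} + G = \left(150336 + \left(-7\right)^{2} + 880 \left(-7\right)\right) + 305153 = \left(150336 + 49 - 6160\right) + 305153 = 144225 + 305153 = 449378$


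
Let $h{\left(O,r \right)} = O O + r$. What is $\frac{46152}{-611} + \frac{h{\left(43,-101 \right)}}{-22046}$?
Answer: $- \frac{509267510}{6735053} \approx -75.615$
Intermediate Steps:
$h{\left(O,r \right)} = r + O^{2}$ ($h{\left(O,r \right)} = O^{2} + r = r + O^{2}$)
$\frac{46152}{-611} + \frac{h{\left(43,-101 \right)}}{-22046} = \frac{46152}{-611} + \frac{-101 + 43^{2}}{-22046} = 46152 \left(- \frac{1}{611}\right) + \left(-101 + 1849\right) \left(- \frac{1}{22046}\right) = - \frac{46152}{611} + 1748 \left(- \frac{1}{22046}\right) = - \frac{46152}{611} - \frac{874}{11023} = - \frac{509267510}{6735053}$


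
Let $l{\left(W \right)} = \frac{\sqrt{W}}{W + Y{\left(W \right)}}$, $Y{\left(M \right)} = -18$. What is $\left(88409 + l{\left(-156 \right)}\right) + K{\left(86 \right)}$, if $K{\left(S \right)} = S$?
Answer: $88495 - \frac{i \sqrt{39}}{87} \approx 88495.0 - 0.071782 i$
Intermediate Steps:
$l{\left(W \right)} = \frac{\sqrt{W}}{-18 + W}$ ($l{\left(W \right)} = \frac{\sqrt{W}}{W - 18} = \frac{\sqrt{W}}{-18 + W}$)
$\left(88409 + l{\left(-156 \right)}\right) + K{\left(86 \right)} = \left(88409 + \frac{\sqrt{-156}}{-18 - 156}\right) + 86 = \left(88409 + \frac{2 i \sqrt{39}}{-174}\right) + 86 = \left(88409 + 2 i \sqrt{39} \left(- \frac{1}{174}\right)\right) + 86 = \left(88409 - \frac{i \sqrt{39}}{87}\right) + 86 = 88495 - \frac{i \sqrt{39}}{87}$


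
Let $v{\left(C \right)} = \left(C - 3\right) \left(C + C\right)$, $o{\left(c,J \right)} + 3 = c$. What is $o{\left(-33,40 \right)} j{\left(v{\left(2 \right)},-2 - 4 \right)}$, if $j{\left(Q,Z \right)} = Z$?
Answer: $216$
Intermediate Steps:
$o{\left(c,J \right)} = -3 + c$
$v{\left(C \right)} = 2 C \left(-3 + C\right)$ ($v{\left(C \right)} = \left(-3 + C\right) 2 C = 2 C \left(-3 + C\right)$)
$o{\left(-33,40 \right)} j{\left(v{\left(2 \right)},-2 - 4 \right)} = \left(-3 - 33\right) \left(-2 - 4\right) = \left(-36\right) \left(-6\right) = 216$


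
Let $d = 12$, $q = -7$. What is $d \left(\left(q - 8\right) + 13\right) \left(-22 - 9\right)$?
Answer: $744$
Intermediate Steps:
$d \left(\left(q - 8\right) + 13\right) \left(-22 - 9\right) = 12 \left(\left(-7 - 8\right) + 13\right) \left(-22 - 9\right) = 12 \left(-15 + 13\right) \left(-22 - 9\right) = 12 \left(-2\right) \left(-31\right) = \left(-24\right) \left(-31\right) = 744$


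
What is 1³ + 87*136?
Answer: 11833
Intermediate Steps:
1³ + 87*136 = 1 + 11832 = 11833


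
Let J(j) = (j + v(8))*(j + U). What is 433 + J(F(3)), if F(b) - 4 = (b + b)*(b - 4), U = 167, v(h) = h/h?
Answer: 268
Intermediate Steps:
v(h) = 1
F(b) = 4 + 2*b*(-4 + b) (F(b) = 4 + (b + b)*(b - 4) = 4 + (2*b)*(-4 + b) = 4 + 2*b*(-4 + b))
J(j) = (1 + j)*(167 + j) (J(j) = (j + 1)*(j + 167) = (1 + j)*(167 + j))
433 + J(F(3)) = 433 + (167 + (4 - 8*3 + 2*3**2)**2 + 168*(4 - 8*3 + 2*3**2)) = 433 + (167 + (4 - 24 + 2*9)**2 + 168*(4 - 24 + 2*9)) = 433 + (167 + (4 - 24 + 18)**2 + 168*(4 - 24 + 18)) = 433 + (167 + (-2)**2 + 168*(-2)) = 433 + (167 + 4 - 336) = 433 - 165 = 268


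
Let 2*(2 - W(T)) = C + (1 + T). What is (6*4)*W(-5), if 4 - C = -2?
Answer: 24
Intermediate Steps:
C = 6 (C = 4 - 1*(-2) = 4 + 2 = 6)
W(T) = -3/2 - T/2 (W(T) = 2 - (6 + (1 + T))/2 = 2 - (7 + T)/2 = 2 + (-7/2 - T/2) = -3/2 - T/2)
(6*4)*W(-5) = (6*4)*(-3/2 - ½*(-5)) = 24*(-3/2 + 5/2) = 24*1 = 24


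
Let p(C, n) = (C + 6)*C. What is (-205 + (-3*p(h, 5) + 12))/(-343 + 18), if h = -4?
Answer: 13/25 ≈ 0.52000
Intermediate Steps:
p(C, n) = C*(6 + C) (p(C, n) = (6 + C)*C = C*(6 + C))
(-205 + (-3*p(h, 5) + 12))/(-343 + 18) = (-205 + (-(-12)*(6 - 4) + 12))/(-343 + 18) = (-205 + (-(-12)*2 + 12))/(-325) = (-205 + (-3*(-8) + 12))*(-1/325) = (-205 + (24 + 12))*(-1/325) = (-205 + 36)*(-1/325) = -169*(-1/325) = 13/25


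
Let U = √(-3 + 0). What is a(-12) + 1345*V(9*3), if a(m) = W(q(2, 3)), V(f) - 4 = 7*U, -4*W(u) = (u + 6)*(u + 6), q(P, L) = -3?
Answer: 21511/4 + 9415*I*√3 ≈ 5377.8 + 16307.0*I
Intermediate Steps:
U = I*√3 (U = √(-3) = I*√3 ≈ 1.732*I)
W(u) = -(6 + u)²/4 (W(u) = -(u + 6)*(u + 6)/4 = -(6 + u)*(6 + u)/4 = -(6 + u)²/4)
V(f) = 4 + 7*I*√3 (V(f) = 4 + 7*(I*√3) = 4 + 7*I*√3)
a(m) = -9/4 (a(m) = -(6 - 3)²/4 = -¼*3² = -¼*9 = -9/4)
a(-12) + 1345*V(9*3) = -9/4 + 1345*(4 + 7*I*√3) = -9/4 + (5380 + 9415*I*√3) = 21511/4 + 9415*I*√3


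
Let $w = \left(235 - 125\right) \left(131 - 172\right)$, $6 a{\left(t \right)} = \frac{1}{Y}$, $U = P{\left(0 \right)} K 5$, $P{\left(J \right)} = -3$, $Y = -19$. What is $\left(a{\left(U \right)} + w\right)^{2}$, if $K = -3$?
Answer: $\frac{264340967881}{12996} \approx 2.034 \cdot 10^{7}$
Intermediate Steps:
$U = 45$ ($U = \left(-3\right) \left(-3\right) 5 = 9 \cdot 5 = 45$)
$a{\left(t \right)} = - \frac{1}{114}$ ($a{\left(t \right)} = \frac{1}{6 \left(-19\right)} = \frac{1}{6} \left(- \frac{1}{19}\right) = - \frac{1}{114}$)
$w = -4510$ ($w = 110 \left(-41\right) = -4510$)
$\left(a{\left(U \right)} + w\right)^{2} = \left(- \frac{1}{114} - 4510\right)^{2} = \left(- \frac{514141}{114}\right)^{2} = \frac{264340967881}{12996}$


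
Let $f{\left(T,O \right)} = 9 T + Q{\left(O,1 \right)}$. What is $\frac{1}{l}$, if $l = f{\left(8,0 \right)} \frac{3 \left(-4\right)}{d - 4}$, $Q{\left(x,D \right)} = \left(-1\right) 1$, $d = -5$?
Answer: $\frac{3}{284} \approx 0.010563$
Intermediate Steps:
$Q{\left(x,D \right)} = -1$
$f{\left(T,O \right)} = -1 + 9 T$ ($f{\left(T,O \right)} = 9 T - 1 = -1 + 9 T$)
$l = \frac{284}{3}$ ($l = \left(-1 + 9 \cdot 8\right) \frac{3 \left(-4\right)}{-5 - 4} = \left(-1 + 72\right) \left(- \frac{12}{-9}\right) = 71 \left(\left(-12\right) \left(- \frac{1}{9}\right)\right) = 71 \cdot \frac{4}{3} = \frac{284}{3} \approx 94.667$)
$\frac{1}{l} = \frac{1}{\frac{284}{3}} = \frac{3}{284}$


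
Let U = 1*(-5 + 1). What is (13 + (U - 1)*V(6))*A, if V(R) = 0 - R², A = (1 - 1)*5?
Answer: 0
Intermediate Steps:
A = 0 (A = 0*5 = 0)
U = -4 (U = 1*(-4) = -4)
V(R) = -R²
(13 + (U - 1)*V(6))*A = (13 + (-4 - 1)*(-1*6²))*0 = (13 - (-5)*36)*0 = (13 - 5*(-36))*0 = (13 + 180)*0 = 193*0 = 0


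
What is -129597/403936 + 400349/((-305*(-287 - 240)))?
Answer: 10837276913/4994357920 ≈ 2.1699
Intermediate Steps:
-129597/403936 + 400349/((-305*(-287 - 240))) = -129597*1/403936 + 400349/((-305*(-527))) = -9969/31072 + 400349/160735 = 10837276913/4994357920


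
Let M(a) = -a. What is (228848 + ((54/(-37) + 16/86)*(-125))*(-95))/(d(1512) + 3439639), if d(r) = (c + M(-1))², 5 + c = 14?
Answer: 340038418/5472624749 ≈ 0.062134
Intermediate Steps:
c = 9 (c = -5 + 14 = 9)
d(r) = 100 (d(r) = (9 - 1*(-1))² = (9 + 1)² = 10² = 100)
(228848 + ((54/(-37) + 16/86)*(-125))*(-95))/(d(1512) + 3439639) = (228848 + ((54/(-37) + 16/86)*(-125))*(-95))/(100 + 3439639) = (228848 + ((54*(-1/37) + 16*(1/86))*(-125))*(-95))/3439739 = (228848 + ((-54/37 + 8/43)*(-125))*(-95))*(1/3439739) = (228848 - 2026/1591*(-125)*(-95))*(1/3439739) = (228848 + (253250/1591)*(-95))*(1/3439739) = (228848 - 24058750/1591)*(1/3439739) = (340038418/1591)*(1/3439739) = 340038418/5472624749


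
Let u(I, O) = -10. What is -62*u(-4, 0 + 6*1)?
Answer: 620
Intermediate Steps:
-62*u(-4, 0 + 6*1) = -62*(-10) = 620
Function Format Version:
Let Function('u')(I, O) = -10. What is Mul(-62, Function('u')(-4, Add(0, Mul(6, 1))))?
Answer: 620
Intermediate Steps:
Mul(-62, Function('u')(-4, Add(0, Mul(6, 1)))) = Mul(-62, -10) = 620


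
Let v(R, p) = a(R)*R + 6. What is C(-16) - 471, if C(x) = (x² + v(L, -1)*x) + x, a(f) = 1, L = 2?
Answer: -359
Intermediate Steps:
v(R, p) = 6 + R (v(R, p) = 1*R + 6 = R + 6 = 6 + R)
C(x) = x² + 9*x (C(x) = (x² + (6 + 2)*x) + x = (x² + 8*x) + x = x² + 9*x)
C(-16) - 471 = -16*(9 - 16) - 471 = -16*(-7) - 471 = 112 - 471 = -359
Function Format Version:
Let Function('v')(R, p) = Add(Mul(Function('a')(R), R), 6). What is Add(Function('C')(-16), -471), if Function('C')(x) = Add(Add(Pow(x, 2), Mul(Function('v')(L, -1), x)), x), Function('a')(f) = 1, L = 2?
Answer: -359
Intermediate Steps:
Function('v')(R, p) = Add(6, R) (Function('v')(R, p) = Add(Mul(1, R), 6) = Add(R, 6) = Add(6, R))
Function('C')(x) = Add(Pow(x, 2), Mul(9, x)) (Function('C')(x) = Add(Add(Pow(x, 2), Mul(Add(6, 2), x)), x) = Add(Add(Pow(x, 2), Mul(8, x)), x) = Add(Pow(x, 2), Mul(9, x)))
Add(Function('C')(-16), -471) = Add(Mul(-16, Add(9, -16)), -471) = Add(Mul(-16, -7), -471) = Add(112, -471) = -359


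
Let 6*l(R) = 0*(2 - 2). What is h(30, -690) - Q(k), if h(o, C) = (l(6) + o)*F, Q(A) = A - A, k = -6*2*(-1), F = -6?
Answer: -180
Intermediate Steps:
k = 12 (k = -12*(-1) = 12)
l(R) = 0 (l(R) = (0*(2 - 2))/6 = (0*0)/6 = (1/6)*0 = 0)
Q(A) = 0
h(o, C) = -6*o (h(o, C) = (0 + o)*(-6) = o*(-6) = -6*o)
h(30, -690) - Q(k) = -6*30 - 1*0 = -180 + 0 = -180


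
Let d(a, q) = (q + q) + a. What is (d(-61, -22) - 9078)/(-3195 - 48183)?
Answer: 3061/17126 ≈ 0.17873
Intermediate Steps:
d(a, q) = a + 2*q (d(a, q) = 2*q + a = a + 2*q)
(d(-61, -22) - 9078)/(-3195 - 48183) = ((-61 + 2*(-22)) - 9078)/(-3195 - 48183) = ((-61 - 44) - 9078)/(-51378) = (-105 - 9078)*(-1/51378) = -9183*(-1/51378) = 3061/17126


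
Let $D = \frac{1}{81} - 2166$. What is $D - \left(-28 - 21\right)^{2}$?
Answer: $- \frac{369926}{81} \approx -4567.0$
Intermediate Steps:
$D = - \frac{175445}{81}$ ($D = \frac{1}{81} - 2166 = - \frac{175445}{81} \approx -2166.0$)
$D - \left(-28 - 21\right)^{2} = - \frac{175445}{81} - \left(-28 - 21\right)^{2} = - \frac{175445}{81} - \left(-49\right)^{2} = - \frac{175445}{81} - 2401 = - \frac{369926}{81}$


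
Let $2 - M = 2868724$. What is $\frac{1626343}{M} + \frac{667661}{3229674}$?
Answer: $- \frac{834305975735}{2316259214157} \approx -0.3602$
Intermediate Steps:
$M = -2868722$ ($M = 2 - 2868724 = -2868722$)
$\frac{1626343}{M} + \frac{667661}{3229674} = \frac{1626343}{-2868722} + \frac{667661}{3229674} = 1626343 \left(- \frac{1}{2868722}\right) + 667661 \cdot \frac{1}{3229674} = - \frac{1626343}{2868722} + \frac{667661}{3229674} = - \frac{834305975735}{2316259214157}$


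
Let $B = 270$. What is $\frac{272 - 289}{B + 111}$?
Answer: $- \frac{17}{381} \approx -0.044619$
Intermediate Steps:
$\frac{272 - 289}{B + 111} = \frac{272 - 289}{270 + 111} = - \frac{17}{381}$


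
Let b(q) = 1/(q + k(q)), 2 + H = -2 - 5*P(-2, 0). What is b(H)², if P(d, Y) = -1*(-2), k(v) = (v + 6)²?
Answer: 1/2500 ≈ 0.00040000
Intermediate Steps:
k(v) = (6 + v)²
P(d, Y) = 2
H = -14 (H = -2 + (-2 - 5*2) = -2 + (-2 - 10) = -2 - 12 = -14)
b(q) = 1/(q + (6 + q)²)
b(H)² = (1/(-14 + (6 - 14)²))² = (1/(-14 + (-8)²))² = (1/(-14 + 64))² = (1/50)² = 1/2500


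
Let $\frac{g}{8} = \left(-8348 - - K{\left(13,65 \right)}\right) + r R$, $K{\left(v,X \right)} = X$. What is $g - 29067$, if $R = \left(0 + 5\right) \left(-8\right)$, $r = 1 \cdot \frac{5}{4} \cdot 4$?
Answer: $-96931$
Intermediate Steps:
$r = 5$ ($r = 1 \cdot 5 \cdot \frac{1}{4} \cdot 4 = 1 \cdot \frac{5}{4} \cdot 4 = \frac{5}{4} \cdot 4 = 5$)
$R = -40$ ($R = 5 \left(-8\right) = -40$)
$g = -67864$ ($g = 8 \left(\left(-8348 - \left(-1\right) 65\right) + 5 \left(-40\right)\right) = 8 \left(\left(-8348 - -65\right) - 200\right) = 8 \left(\left(-8348 + 65\right) - 200\right) = 8 \left(-8283 - 200\right) = 8 \left(-8483\right) = -67864$)
$g - 29067 = -67864 - 29067 = -96931$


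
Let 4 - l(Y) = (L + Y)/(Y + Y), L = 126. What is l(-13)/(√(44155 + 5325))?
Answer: 217*√12370/643240 ≈ 0.037521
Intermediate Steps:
l(Y) = 4 - (126 + Y)/(2*Y) (l(Y) = 4 - (126 + Y)/(Y + Y) = 4 - (126 + Y)/(2*Y))
l(-13)/(√(44155 + 5325)) = (7/2 - 63/(-13))/(√(44155 + 5325)) = (7/2 - 63*(-1/13))/(√49480) = (7/2 + 63/13)/((2*√12370)) = 217*(√12370/24740)/26 = 217*√12370/643240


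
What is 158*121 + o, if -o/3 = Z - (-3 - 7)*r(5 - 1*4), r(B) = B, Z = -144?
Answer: 19520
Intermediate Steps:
o = 402 (o = -3*(-144 - (-3 - 7)*(5 - 1*4)) = -3*(-144 - (-10)*(5 - 4)) = -3*(-144 - (-10)) = -3*(-144 - 1*(-10)) = -3*(-144 + 10) = -3*(-134) = 402)
158*121 + o = 158*121 + 402 = 19118 + 402 = 19520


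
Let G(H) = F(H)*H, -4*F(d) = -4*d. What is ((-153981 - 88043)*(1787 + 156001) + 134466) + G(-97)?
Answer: -38188339037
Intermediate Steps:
F(d) = d (F(d) = -(-1)*d = d)
G(H) = H² (G(H) = H*H = H²)
((-153981 - 88043)*(1787 + 156001) + 134466) + G(-97) = ((-153981 - 88043)*(1787 + 156001) + 134466) + (-97)² = (-242024*157788 + 134466) + 9409 = (-38188482912 + 134466) + 9409 = -38188348446 + 9409 = -38188339037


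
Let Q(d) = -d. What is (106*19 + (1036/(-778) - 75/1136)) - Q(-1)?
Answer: 888935129/441904 ≈ 2011.6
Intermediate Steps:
(106*19 + (1036/(-778) - 75/1136)) - Q(-1) = (106*19 + (1036/(-778) - 75/1136)) - (-1)*(-1) = (2014 + (1036*(-1/778) - 75*1/1136)) - 1*1 = (2014 + (-518/389 - 75/1136)) - 1 = (2014 - 617623/441904) - 1 = 889377033/441904 - 1 = 888935129/441904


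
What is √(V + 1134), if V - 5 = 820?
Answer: √1959 ≈ 44.261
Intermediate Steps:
V = 825 (V = 5 + 820 = 825)
√(V + 1134) = √(825 + 1134) = √1959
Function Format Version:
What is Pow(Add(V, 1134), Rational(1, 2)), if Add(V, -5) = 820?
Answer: Pow(1959, Rational(1, 2)) ≈ 44.261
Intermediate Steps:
V = 825 (V = Add(5, 820) = 825)
Pow(Add(V, 1134), Rational(1, 2)) = Pow(Add(825, 1134), Rational(1, 2)) = Pow(1959, Rational(1, 2))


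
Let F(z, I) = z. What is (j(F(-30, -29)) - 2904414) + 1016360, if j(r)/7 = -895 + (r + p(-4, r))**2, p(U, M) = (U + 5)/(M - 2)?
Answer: -1933318009/1024 ≈ -1.8880e+6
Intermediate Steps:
p(U, M) = (5 + U)/(-2 + M)
j(r) = -6265 + 7*(r + 1/(-2 + r))**2 (j(r) = 7*(-895 + (r + (5 - 4)/(-2 + r))**2) = 7*(-895 + (r + 1/(-2 + r))**2) = -6265 + 7*(r + 1/(-2 + r))**2)
(j(F(-30, -29)) - 2904414) + 1016360 = ((-6265 + 7*(1 + (-30)**2 - 2*(-30))**2/(-2 - 30)**2) - 2904414) + 1016360 = ((-6265 + 7*(1 + 900 + 60)**2/(-32)**2) - 2904414) + 1016360 = ((-6265 + 7*(1/1024)*961**2) - 2904414) + 1016360 = ((-6265 + 7*(1/1024)*923521) - 2904414) + 1016360 = ((-6265 + 6464647/1024) - 2904414) + 1016360 = (49287/1024 - 2904414) + 1016360 = -2974070649/1024 + 1016360 = -1933318009/1024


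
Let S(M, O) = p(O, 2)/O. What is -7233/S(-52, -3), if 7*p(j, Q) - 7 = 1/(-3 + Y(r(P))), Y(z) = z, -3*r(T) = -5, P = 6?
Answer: 607572/25 ≈ 24303.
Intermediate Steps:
r(T) = 5/3 (r(T) = -⅓*(-5) = 5/3)
p(j, Q) = 25/28 (p(j, Q) = 1 + 1/(7*(-3 + 5/3)) = 1 + 1/(7*(-4/3)) = 1 + (⅐)*(-¾) = 1 - 3/28 = 25/28)
S(M, O) = 25/(28*O)
-7233/S(-52, -3) = -7233/((25/28)/(-3)) = -7233/((25/28)*(-⅓)) = -7233/(-25/84) = -7233*(-84/25) = 607572/25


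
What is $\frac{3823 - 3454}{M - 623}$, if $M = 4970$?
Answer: $\frac{41}{483} \approx 0.084886$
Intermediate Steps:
$\frac{3823 - 3454}{M - 623} = \frac{3823 - 3454}{4970 - 623} = \frac{369}{4347} = 369 \cdot \frac{1}{4347} = \frac{41}{483}$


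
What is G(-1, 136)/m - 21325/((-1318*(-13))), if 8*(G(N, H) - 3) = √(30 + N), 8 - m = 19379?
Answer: -137712659/110634238 - √29/154968 ≈ -1.2448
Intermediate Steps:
m = -19371 (m = 8 - 1*19379 = 8 - 19379 = -19371)
G(N, H) = 3 + √(30 + N)/8
G(-1, 136)/m - 21325/((-1318*(-13))) = (3 + √(30 - 1)/8)/(-19371) - 21325/((-1318*(-13))) = (3 + √29/8)*(-1/19371) - 21325/17134 = (-1/6457 - √29/154968) - 21325*1/17134 = (-1/6457 - √29/154968) - 21325/17134 = -137712659/110634238 - √29/154968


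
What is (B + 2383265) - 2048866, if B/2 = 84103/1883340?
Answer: 314893590433/941670 ≈ 3.3440e+5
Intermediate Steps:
B = 84103/941670 (B = 2*(84103/1883340) = 84103/941670 ≈ 0.089313)
(B + 2383265) - 2048866 = (84103/941670 + 2383265) - 2048866 = 2244249236653/941670 - 2048866 = 314893590433/941670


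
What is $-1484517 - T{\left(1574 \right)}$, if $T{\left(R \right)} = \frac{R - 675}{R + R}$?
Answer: $- \frac{4673260415}{3148} \approx -1.4845 \cdot 10^{6}$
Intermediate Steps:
$T{\left(R \right)} = \frac{-675 + R}{2 R}$
$-1484517 - T{\left(1574 \right)} = -1484517 - \frac{-675 + 1574}{2 \cdot 1574} = -1484517 - \frac{1}{2} \cdot \frac{1}{1574} \cdot 899 = -1484517 - \frac{899}{3148} = - \frac{4673260415}{3148}$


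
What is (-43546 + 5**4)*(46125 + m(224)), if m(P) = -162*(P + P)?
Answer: 1135303371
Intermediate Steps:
m(P) = -324*P
(-43546 + 5**4)*(46125 + m(224)) = (-43546 + 5**4)*(46125 - 324*224) = (-43546 + 625)*(46125 - 72576) = -42921*(-26451) = 1135303371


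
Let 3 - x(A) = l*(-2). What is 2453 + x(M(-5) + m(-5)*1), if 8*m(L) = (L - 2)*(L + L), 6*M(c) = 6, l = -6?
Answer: 2444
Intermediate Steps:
M(c) = 1 (M(c) = (⅙)*6 = 1)
m(L) = L*(-2 + L)/4 (m(L) = ((L - 2)*(L + L))/8 = ((-2 + L)*(2*L))/8 = (2*L*(-2 + L))/8 = L*(-2 + L)/4)
x(A) = -9 (x(A) = 3 - (-6)*(-2) = 3 - 1*12 = 3 - 12 = -9)
2453 + x(M(-5) + m(-5)*1) = 2453 - 9 = 2444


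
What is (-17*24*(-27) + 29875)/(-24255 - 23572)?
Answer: -40891/47827 ≈ -0.85498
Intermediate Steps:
(-17*24*(-27) + 29875)/(-24255 - 23572) = (-408*(-27) + 29875)/(-47827) = (11016 + 29875)*(-1/47827) = 40891*(-1/47827) = -40891/47827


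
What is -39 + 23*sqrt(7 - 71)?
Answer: -39 + 184*I ≈ -39.0 + 184.0*I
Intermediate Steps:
-39 + 23*sqrt(7 - 71) = -39 + 23*sqrt(-64) = -39 + 23*(8*I) = -39 + 184*I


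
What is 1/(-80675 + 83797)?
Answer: 1/3122 ≈ 0.00032031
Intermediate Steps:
1/(-80675 + 83797) = 1/3122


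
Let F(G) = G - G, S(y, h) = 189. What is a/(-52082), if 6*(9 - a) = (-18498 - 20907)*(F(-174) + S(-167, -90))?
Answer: -2482533/104164 ≈ -23.833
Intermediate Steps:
F(G) = 0
a = 2482533/2 (a = 9 - (-18498 - 20907)*(0 + 189)/6 = 9 - (-13135)*189/2 = 9 - 1/6*(-7447545) = 9 + 2482515/2 = 2482533/2 ≈ 1.2413e+6)
a/(-52082) = (2482533/2)/(-52082) = (2482533/2)*(-1/52082) = -2482533/104164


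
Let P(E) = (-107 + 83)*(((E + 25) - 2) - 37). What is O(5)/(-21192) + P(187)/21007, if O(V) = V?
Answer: -88094219/445180344 ≈ -0.19788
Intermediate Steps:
P(E) = 336 - 24*E (P(E) = -24*(((25 + E) - 2) - 37) = -24*((23 + E) - 37) = -24*(-14 + E) = 336 - 24*E)
O(5)/(-21192) + P(187)/21007 = 5/(-21192) + (336 - 24*187)/21007 = 5*(-1/21192) + (336 - 4488)*(1/21007) = -5/21192 - 4152*1/21007 = -5/21192 - 4152/21007 = -88094219/445180344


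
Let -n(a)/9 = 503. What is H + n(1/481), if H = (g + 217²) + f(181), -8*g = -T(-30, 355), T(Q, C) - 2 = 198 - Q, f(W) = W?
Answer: 171087/4 ≈ 42772.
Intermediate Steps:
n(a) = -4527 (n(a) = -9*503 = -4527)
T(Q, C) = 200 - Q (T(Q, C) = 2 + (198 - Q) = 200 - Q)
g = 115/4 (g = -(-1)*(200 - 1*(-30))/8 = -(-1)*(200 + 30)/8 = -(-1)*230/8 = -⅛*(-230) = 115/4 ≈ 28.750)
H = 189195/4 (H = (115/4 + 217²) + 181 = (115/4 + 47089) + 181 = 188471/4 + 181 = 189195/4 ≈ 47299.)
H + n(1/481) = 189195/4 - 4527 = 171087/4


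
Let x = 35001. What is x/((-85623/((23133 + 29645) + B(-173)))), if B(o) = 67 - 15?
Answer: -616367610/28541 ≈ -21596.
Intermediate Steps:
B(o) = 52
x/((-85623/((23133 + 29645) + B(-173)))) = 35001/((-85623/((23133 + 29645) + 52))) = 35001/((-85623/(52778 + 52))) = 35001/((-85623/52830)) = 35001/((-85623*1/52830)) = 35001/(-28541/17610) = 35001*(-17610/28541) = -616367610/28541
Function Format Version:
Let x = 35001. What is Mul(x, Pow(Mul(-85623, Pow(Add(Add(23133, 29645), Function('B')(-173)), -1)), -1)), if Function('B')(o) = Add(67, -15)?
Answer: Rational(-616367610, 28541) ≈ -21596.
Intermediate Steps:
Function('B')(o) = 52
Mul(x, Pow(Mul(-85623, Pow(Add(Add(23133, 29645), Function('B')(-173)), -1)), -1)) = Mul(35001, Pow(Mul(-85623, Pow(Add(Add(23133, 29645), 52), -1)), -1)) = Mul(35001, Pow(Mul(-85623, Pow(Add(52778, 52), -1)), -1)) = Mul(35001, Pow(Mul(-85623, Pow(52830, -1)), -1)) = Mul(35001, Pow(Mul(-85623, Rational(1, 52830)), -1)) = Mul(35001, Pow(Rational(-28541, 17610), -1)) = Mul(35001, Rational(-17610, 28541)) = Rational(-616367610, 28541)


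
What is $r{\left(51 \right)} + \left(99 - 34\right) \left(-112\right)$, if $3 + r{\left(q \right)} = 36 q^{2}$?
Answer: $86353$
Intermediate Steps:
$r{\left(q \right)} = -3 + 36 q^{2}$
$r{\left(51 \right)} + \left(99 - 34\right) \left(-112\right) = \left(-3 + 36 \cdot 51^{2}\right) + \left(99 - 34\right) \left(-112\right) = \left(-3 + 36 \cdot 2601\right) + 65 \left(-112\right) = \left(-3 + 93636\right) - 7280 = 93633 - 7280 = 86353$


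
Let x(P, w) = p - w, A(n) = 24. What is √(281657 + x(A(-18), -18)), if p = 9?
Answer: 2*√70421 ≈ 530.74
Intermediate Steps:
x(P, w) = 9 - w
√(281657 + x(A(-18), -18)) = √(281657 + (9 - 1*(-18))) = √(281657 + (9 + 18)) = √(281657 + 27) = √281684 = 2*√70421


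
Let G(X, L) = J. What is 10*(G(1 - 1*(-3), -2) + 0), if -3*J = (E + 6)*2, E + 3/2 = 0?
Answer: -30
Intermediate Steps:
E = -3/2 (E = -3/2 + 0 = -3/2 ≈ -1.5000)
J = -3 (J = -(-3/2 + 6)*2/3 = -3*2/2 = -⅓*9 = -3)
G(X, L) = -3
10*(G(1 - 1*(-3), -2) + 0) = 10*(-3 + 0) = 10*(-3) = -30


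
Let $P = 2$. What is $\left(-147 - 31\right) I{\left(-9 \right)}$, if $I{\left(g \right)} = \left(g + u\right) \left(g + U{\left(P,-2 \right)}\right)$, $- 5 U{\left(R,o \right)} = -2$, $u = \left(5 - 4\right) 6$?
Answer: $- \frac{22962}{5} \approx -4592.4$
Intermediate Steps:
$u = 6$ ($u = 1 \cdot 6 = 6$)
$U{\left(R,o \right)} = \frac{2}{5}$ ($U{\left(R,o \right)} = \left(- \frac{1}{5}\right) \left(-2\right) = \frac{2}{5}$)
$I{\left(g \right)} = \left(6 + g\right) \left(\frac{2}{5} + g\right)$ ($I{\left(g \right)} = \left(g + 6\right) \left(g + \frac{2}{5}\right) = \left(6 + g\right) \left(\frac{2}{5} + g\right)$)
$\left(-147 - 31\right) I{\left(-9 \right)} = \left(-147 - 31\right) \left(\frac{12}{5} + \left(-9\right)^{2} + \frac{32}{5} \left(-9\right)\right) = - 178 \left(\frac{12}{5} + 81 - \frac{288}{5}\right) = \left(-178\right) \frac{129}{5} = - \frac{22962}{5}$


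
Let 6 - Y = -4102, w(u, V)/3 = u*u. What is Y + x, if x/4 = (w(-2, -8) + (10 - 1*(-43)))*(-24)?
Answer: -2132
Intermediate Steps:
w(u, V) = 3*u² (w(u, V) = 3*(u*u) = 3*u²)
Y = 4108 (Y = 6 - 1*(-4102) = 6 + 4102 = 4108)
x = -6240 (x = 4*((3*(-2)² + (10 - 1*(-43)))*(-24)) = 4*((3*4 + (10 + 43))*(-24)) = 4*((12 + 53)*(-24)) = 4*(65*(-24)) = 4*(-1560) = -6240)
Y + x = 4108 - 6240 = -2132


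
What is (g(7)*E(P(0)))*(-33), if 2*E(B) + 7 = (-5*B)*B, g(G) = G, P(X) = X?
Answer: 1617/2 ≈ 808.50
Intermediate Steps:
E(B) = -7/2 - 5*B²/2 (E(B) = -7/2 + ((-5*B)*B)/2 = -7/2 + (-5*B²)/2 = -7/2 - 5*B²/2)
(g(7)*E(P(0)))*(-33) = (7*(-7/2 - 5/2*0²))*(-33) = (7*(-7/2 - 5/2*0))*(-33) = (7*(-7/2 + 0))*(-33) = (7*(-7/2))*(-33) = -49/2*(-33) = 1617/2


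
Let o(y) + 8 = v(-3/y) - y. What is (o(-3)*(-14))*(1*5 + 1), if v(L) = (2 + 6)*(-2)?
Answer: 1764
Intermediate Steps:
v(L) = -16 (v(L) = 8*(-2) = -16)
o(y) = -24 - y (o(y) = -8 + (-16 - y) = -24 - y)
(o(-3)*(-14))*(1*5 + 1) = ((-24 - 1*(-3))*(-14))*(1*5 + 1) = ((-24 + 3)*(-14))*(5 + 1) = -21*(-14)*6 = 294*6 = 1764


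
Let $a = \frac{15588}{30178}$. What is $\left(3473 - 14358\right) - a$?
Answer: $- \frac{164251559}{15089} \approx -10886.0$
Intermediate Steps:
$a = \frac{7794}{15089}$ ($a = 15588 \cdot \frac{1}{30178} = \frac{7794}{15089} \approx 0.51653$)
$\left(3473 - 14358\right) - a = \left(3473 - 14358\right) - \frac{7794}{15089} = -10885 - \frac{7794}{15089} = - \frac{164251559}{15089}$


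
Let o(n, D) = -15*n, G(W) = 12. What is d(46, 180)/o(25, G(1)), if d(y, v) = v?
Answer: -12/25 ≈ -0.48000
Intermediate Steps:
d(46, 180)/o(25, G(1)) = 180/((-15*25)) = 180/(-375) = 180*(-1/375) = -12/25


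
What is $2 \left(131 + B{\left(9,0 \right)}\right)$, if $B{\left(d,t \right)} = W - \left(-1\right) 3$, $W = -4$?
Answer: $260$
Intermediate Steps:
$B{\left(d,t \right)} = -1$ ($B{\left(d,t \right)} = -4 - \left(-1\right) 3 = -4 - -3 = -4 + 3 = -1$)
$2 \left(131 + B{\left(9,0 \right)}\right) = 2 \left(131 - 1\right) = 2 \cdot 130 = 260$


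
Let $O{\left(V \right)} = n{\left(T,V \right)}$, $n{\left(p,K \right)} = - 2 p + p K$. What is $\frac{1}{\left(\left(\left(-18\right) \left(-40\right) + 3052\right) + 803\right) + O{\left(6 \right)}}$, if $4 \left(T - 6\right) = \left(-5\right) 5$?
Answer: $\frac{1}{4574} \approx 0.00021863$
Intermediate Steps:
$T = - \frac{1}{4}$ ($T = 6 + \frac{\left(-5\right) 5}{4} = 6 + \frac{1}{4} \left(-25\right) = 6 - \frac{25}{4} = - \frac{1}{4} \approx -0.25$)
$n{\left(p,K \right)} = - 2 p + K p$
$O{\left(V \right)} = \frac{1}{2} - \frac{V}{4}$ ($O{\left(V \right)} = - \frac{-2 + V}{4} = \frac{1}{2} - \frac{V}{4}$)
$\frac{1}{\left(\left(\left(-18\right) \left(-40\right) + 3052\right) + 803\right) + O{\left(6 \right)}} = \frac{1}{\left(\left(\left(-18\right) \left(-40\right) + 3052\right) + 803\right) + \left(\frac{1}{2} - \frac{3}{2}\right)} = \frac{1}{\left(\left(720 + 3052\right) + 803\right) + \left(\frac{1}{2} - \frac{3}{2}\right)} = \frac{1}{\left(3772 + 803\right) - 1} = \frac{1}{4575 - 1} = \frac{1}{4574}$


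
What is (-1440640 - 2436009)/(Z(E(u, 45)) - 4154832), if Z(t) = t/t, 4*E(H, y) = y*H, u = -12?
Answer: 3876649/4154831 ≈ 0.93305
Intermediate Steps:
E(H, y) = H*y/4 (E(H, y) = (y*H)/4 = (H*y)/4 = H*y/4)
Z(t) = 1
(-1440640 - 2436009)/(Z(E(u, 45)) - 4154832) = (-1440640 - 2436009)/(1 - 4154832) = -3876649/(-4154831) = -3876649*(-1/4154831) = 3876649/4154831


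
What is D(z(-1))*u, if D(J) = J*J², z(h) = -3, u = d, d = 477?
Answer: -12879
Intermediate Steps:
u = 477
D(J) = J³
D(z(-1))*u = (-3)³*477 = -27*477 = -12879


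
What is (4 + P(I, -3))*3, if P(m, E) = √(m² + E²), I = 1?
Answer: 12 + 3*√10 ≈ 21.487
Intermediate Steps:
P(m, E) = √(E² + m²)
(4 + P(I, -3))*3 = (4 + √((-3)² + 1²))*3 = (4 + √(9 + 1))*3 = (4 + √10)*3 = 12 + 3*√10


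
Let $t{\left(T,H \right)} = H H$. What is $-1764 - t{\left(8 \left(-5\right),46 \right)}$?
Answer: $-3880$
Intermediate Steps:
$t{\left(T,H \right)} = H^{2}$
$-1764 - t{\left(8 \left(-5\right),46 \right)} = -1764 - 46^{2} = -1764 - 2116 = -3880$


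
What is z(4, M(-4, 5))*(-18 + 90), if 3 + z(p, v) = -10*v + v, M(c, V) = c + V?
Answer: -864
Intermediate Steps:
M(c, V) = V + c
z(p, v) = -3 - 9*v (z(p, v) = -3 + (-10*v + v) = -3 - 9*v)
z(4, M(-4, 5))*(-18 + 90) = (-3 - 9*(5 - 4))*(-18 + 90) = (-3 - 9*1)*72 = (-3 - 9)*72 = -12*72 = -864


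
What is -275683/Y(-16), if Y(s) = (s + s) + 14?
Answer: 275683/18 ≈ 15316.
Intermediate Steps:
Y(s) = 14 + 2*s (Y(s) = 2*s + 14 = 14 + 2*s)
-275683/Y(-16) = -275683/(14 + 2*(-16)) = -275683/(14 - 32) = -275683/(-18) = -275683*(-1)/18 = -31*(-8893/18) = 275683/18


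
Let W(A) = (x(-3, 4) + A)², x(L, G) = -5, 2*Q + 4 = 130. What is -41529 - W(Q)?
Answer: -44893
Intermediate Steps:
Q = 63 (Q = -2 + (½)*130 = -2 + 65 = 63)
W(A) = (-5 + A)²
-41529 - W(Q) = -41529 - (-5 + 63)² = -41529 - 1*58² = -41529 - 1*3364 = -41529 - 3364 = -44893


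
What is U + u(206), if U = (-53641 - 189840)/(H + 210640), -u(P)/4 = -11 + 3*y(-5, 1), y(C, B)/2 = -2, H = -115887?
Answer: 8473795/94753 ≈ 89.430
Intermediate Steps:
y(C, B) = -4 (y(C, B) = 2*(-2) = -4)
u(P) = 92 (u(P) = -4*(-11 + 3*(-4)) = -4*(-11 - 12) = -4*(-23) = 92)
U = -243481/94753 (U = (-53641 - 189840)/(-115887 + 210640) = -243481/94753 ≈ -2.5696)
U + u(206) = -243481/94753 + 92 = 8473795/94753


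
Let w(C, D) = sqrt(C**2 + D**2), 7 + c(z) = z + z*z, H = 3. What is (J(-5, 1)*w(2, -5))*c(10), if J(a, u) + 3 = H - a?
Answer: 515*sqrt(29) ≈ 2773.4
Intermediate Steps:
J(a, u) = -a (J(a, u) = -3 + (3 - a) = -a)
c(z) = -7 + z + z**2 (c(z) = -7 + (z + z*z) = -7 + (z + z**2) = -7 + z + z**2)
(J(-5, 1)*w(2, -5))*c(10) = ((-1*(-5))*sqrt(2**2 + (-5)**2))*(-7 + 10 + 10**2) = (5*sqrt(4 + 25))*(-7 + 10 + 100) = (5*sqrt(29))*103 = 515*sqrt(29)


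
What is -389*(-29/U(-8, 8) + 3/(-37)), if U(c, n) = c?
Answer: -408061/296 ≈ -1378.6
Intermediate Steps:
-389*(-29/U(-8, 8) + 3/(-37)) = -389*(-29/(-8) + 3/(-37)) = -389*(-29*(-⅛) + 3*(-1/37)) = -389*(29/8 - 3/37) = -389*1049/296 = -408061/296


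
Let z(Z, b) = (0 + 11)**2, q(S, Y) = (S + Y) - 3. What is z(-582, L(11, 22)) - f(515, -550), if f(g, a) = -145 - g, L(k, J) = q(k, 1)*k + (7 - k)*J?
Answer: 781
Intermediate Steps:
q(S, Y) = -3 + S + Y
L(k, J) = J*(7 - k) + k*(-2 + k) (L(k, J) = (-3 + k + 1)*k + (7 - k)*J = (-2 + k)*k + J*(7 - k) = k*(-2 + k) + J*(7 - k) = J*(7 - k) + k*(-2 + k))
z(Z, b) = 121 (z(Z, b) = 11**2 = 121)
z(-582, L(11, 22)) - f(515, -550) = 121 - (-145 - 1*515) = 121 - (-145 - 515) = 121 - 1*(-660) = 121 + 660 = 781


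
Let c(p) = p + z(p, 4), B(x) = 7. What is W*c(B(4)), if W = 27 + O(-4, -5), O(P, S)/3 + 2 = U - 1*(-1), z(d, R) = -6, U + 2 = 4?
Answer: 30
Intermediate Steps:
U = 2 (U = -2 + 4 = 2)
c(p) = -6 + p (c(p) = p - 6 = -6 + p)
O(P, S) = 3 (O(P, S) = -6 + 3*(2 - 1*(-1)) = -6 + 3*(2 + 1) = -6 + 3*3 = -6 + 9 = 3)
W = 30 (W = 27 + 3 = 30)
W*c(B(4)) = 30*(-6 + 7) = 30*1 = 30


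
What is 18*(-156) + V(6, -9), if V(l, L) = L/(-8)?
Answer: -22455/8 ≈ -2806.9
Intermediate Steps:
V(l, L) = -L/8 (V(l, L) = L*(-⅛) = -L/8)
18*(-156) + V(6, -9) = 18*(-156) - ⅛*(-9) = -2808 + 9/8 = -22455/8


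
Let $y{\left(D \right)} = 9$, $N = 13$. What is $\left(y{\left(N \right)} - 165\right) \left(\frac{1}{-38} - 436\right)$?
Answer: $\frac{1292382}{19} \approx 68020.0$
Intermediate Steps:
$\left(y{\left(N \right)} - 165\right) \left(\frac{1}{-38} - 436\right) = \left(9 - 165\right) \left(\frac{1}{-38} - 436\right) = - 156 \left(- \frac{1}{38} - 436\right) = \left(-156\right) \left(- \frac{16569}{38}\right) = \frac{1292382}{19}$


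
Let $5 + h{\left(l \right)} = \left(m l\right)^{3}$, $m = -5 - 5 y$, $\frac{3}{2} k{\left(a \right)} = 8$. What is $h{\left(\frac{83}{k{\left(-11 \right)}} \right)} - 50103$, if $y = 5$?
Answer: $- \frac{52129745671}{512} \approx -1.0182 \cdot 10^{8}$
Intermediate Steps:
$k{\left(a \right)} = \frac{16}{3}$ ($k{\left(a \right)} = \frac{2}{3} \cdot 8 = \frac{16}{3}$)
$m = -30$ ($m = -5 - 25 = -30$)
$h{\left(l \right)} = -5 - 27000 l^{3}$ ($h{\left(l \right)} = -5 + \left(- 30 l\right)^{3} = -5 - 27000 l^{3}$)
$h{\left(\frac{83}{k{\left(-11 \right)}} \right)} - 50103 = \left(-5 - 27000 \left(\frac{83}{\frac{16}{3}}\right)^{3}\right) - 50103 = \left(-5 - 27000 \left(83 \cdot \frac{3}{16}\right)^{3}\right) - 50103 = \left(-5 - 27000 \left(\frac{249}{16}\right)^{3}\right) - 50103 = \left(-5 - \frac{52104090375}{512}\right) - 50103 = - \frac{52104092935}{512} - 50103 = - \frac{52129745671}{512}$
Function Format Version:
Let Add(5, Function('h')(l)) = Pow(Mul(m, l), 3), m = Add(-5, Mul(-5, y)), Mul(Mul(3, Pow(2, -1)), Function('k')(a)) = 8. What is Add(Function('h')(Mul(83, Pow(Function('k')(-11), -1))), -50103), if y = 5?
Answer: Rational(-52129745671, 512) ≈ -1.0182e+8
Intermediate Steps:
Function('k')(a) = Rational(16, 3) (Function('k')(a) = Mul(Rational(2, 3), 8) = Rational(16, 3))
m = -30 (m = Add(-5, Mul(-5, 5)) = Add(-5, -25) = -30)
Function('h')(l) = Add(-5, Mul(-27000, Pow(l, 3))) (Function('h')(l) = Add(-5, Pow(Mul(-30, l), 3)) = Add(-5, Mul(-27000, Pow(l, 3))))
Add(Function('h')(Mul(83, Pow(Function('k')(-11), -1))), -50103) = Add(Add(-5, Mul(-27000, Pow(Mul(83, Pow(Rational(16, 3), -1)), 3))), -50103) = Add(Add(-5, Mul(-27000, Pow(Mul(83, Rational(3, 16)), 3))), -50103) = Add(Add(-5, Mul(-27000, Pow(Rational(249, 16), 3))), -50103) = Add(Add(-5, Mul(-27000, Rational(15438249, 4096))), -50103) = Add(Add(-5, Rational(-52104090375, 512)), -50103) = Add(Rational(-52104092935, 512), -50103) = Rational(-52129745671, 512)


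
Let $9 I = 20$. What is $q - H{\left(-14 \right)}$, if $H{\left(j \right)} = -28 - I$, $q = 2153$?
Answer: $\frac{19649}{9} \approx 2183.2$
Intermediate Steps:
$I = \frac{20}{9}$ ($I = \frac{1}{9} \cdot 20 = \frac{20}{9} \approx 2.2222$)
$H{\left(j \right)} = - \frac{272}{9}$ ($H{\left(j \right)} = -28 - \frac{20}{9} = - \frac{272}{9}$)
$q - H{\left(-14 \right)} = 2153 - - \frac{272}{9} = 2153 + \frac{272}{9} = \frac{19649}{9}$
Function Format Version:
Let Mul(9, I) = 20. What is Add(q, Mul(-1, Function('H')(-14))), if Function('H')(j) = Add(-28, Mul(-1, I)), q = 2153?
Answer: Rational(19649, 9) ≈ 2183.2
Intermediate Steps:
I = Rational(20, 9) (I = Mul(Rational(1, 9), 20) = Rational(20, 9) ≈ 2.2222)
Function('H')(j) = Rational(-272, 9) (Function('H')(j) = Add(-28, Mul(-1, Rational(20, 9))) = Add(-28, Rational(-20, 9)) = Rational(-272, 9))
Add(q, Mul(-1, Function('H')(-14))) = Add(2153, Mul(-1, Rational(-272, 9))) = Add(2153, Rational(272, 9)) = Rational(19649, 9)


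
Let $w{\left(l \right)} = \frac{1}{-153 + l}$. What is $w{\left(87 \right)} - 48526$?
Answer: $- \frac{3202717}{66} \approx -48526.0$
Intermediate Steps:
$w{\left(87 \right)} - 48526 = \frac{1}{-153 + 87} - 48526 = \frac{1}{-66} - 48526 = - \frac{1}{66} - 48526 = - \frac{3202717}{66}$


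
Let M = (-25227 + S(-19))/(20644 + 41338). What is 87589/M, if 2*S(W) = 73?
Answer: -10857882796/50381 ≈ -2.1552e+5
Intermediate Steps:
S(W) = 73/2 (S(W) = (½)*73 = 73/2)
M = -50381/123964 (M = (-25227 + 73/2)/(20644 + 41338) = -50381/2/61982 = -50381/2*1/61982 = -50381/123964 ≈ -0.40642)
87589/M = 87589/(-50381/123964) = 87589*(-123964/50381) = -10857882796/50381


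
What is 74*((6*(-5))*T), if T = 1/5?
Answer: -444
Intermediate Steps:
T = ⅕ ≈ 0.20000
74*((6*(-5))*T) = 74*((6*(-5))*(⅕)) = 74*(-30*⅕) = 74*(-6) = -444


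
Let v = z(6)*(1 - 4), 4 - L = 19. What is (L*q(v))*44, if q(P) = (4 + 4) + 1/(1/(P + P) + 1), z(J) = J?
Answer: -41712/7 ≈ -5958.9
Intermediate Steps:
L = -15 (L = 4 - 1*19 = 4 - 19 = -15)
v = -18 (v = 6*(1 - 4) = 6*(-3) = -18)
q(P) = 8 + 1/(1 + 1/(2*P)) (q(P) = 8 + 1/(1/(2*P) + 1) = 8 + 1/(1 + 1/(2*P)))
(L*q(v))*44 = -30*(4 + 9*(-18))/(1 + 2*(-18))*44 = -30*(4 - 162)/(1 - 36)*44 = -30*(-158)/(-35)*44 = -30*(-1)*(-158)/35*44 = -15*316/35*44 = -948/7*44 = -41712/7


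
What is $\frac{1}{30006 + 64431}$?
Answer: $\frac{1}{94437} \approx 1.0589 \cdot 10^{-5}$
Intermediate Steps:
$\frac{1}{30006 + 64431} = \frac{1}{94437}$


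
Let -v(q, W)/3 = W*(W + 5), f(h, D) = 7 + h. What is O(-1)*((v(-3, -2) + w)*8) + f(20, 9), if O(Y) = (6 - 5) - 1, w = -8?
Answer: 27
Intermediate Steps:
v(q, W) = -3*W*(5 + W) (v(q, W) = -3*W*(W + 5) = -3*W*(5 + W))
O(Y) = 0 (O(Y) = 1 - 1 = 0)
O(-1)*((v(-3, -2) + w)*8) + f(20, 9) = 0*((-3*(-2)*(5 - 2) - 8)*8) + (7 + 20) = 0*((-3*(-2)*3 - 8)*8) + 27 = 0*((18 - 8)*8) + 27 = 0*(10*8) + 27 = 0*80 + 27 = 0 + 27 = 27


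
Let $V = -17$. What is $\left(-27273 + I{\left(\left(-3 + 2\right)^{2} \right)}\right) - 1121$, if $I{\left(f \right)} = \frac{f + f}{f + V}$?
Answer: $- \frac{227153}{8} \approx -28394.0$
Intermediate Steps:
$I{\left(f \right)} = \frac{2 f}{-17 + f}$ ($I{\left(f \right)} = \frac{f + f}{f - 17} = \frac{2 f}{-17 + f}$)
$\left(-27273 + I{\left(\left(-3 + 2\right)^{2} \right)}\right) - 1121 = \left(-27273 + \frac{2 \left(-3 + 2\right)^{2}}{-17 + \left(-3 + 2\right)^{2}}\right) - 1121 = \left(-27273 + \frac{2 \left(-1\right)^{2}}{-17 + \left(-1\right)^{2}}\right) - 1121 = \left(-27273 + 2 \cdot 1 \frac{1}{-17 + 1}\right) - 1121 = \left(-27273 + 2 \cdot 1 \frac{1}{-16}\right) - 1121 = \left(-27273 + 2 \cdot 1 \left(- \frac{1}{16}\right)\right) - 1121 = \left(-27273 - \frac{1}{8}\right) - 1121 = - \frac{218185}{8} - 1121 = - \frac{227153}{8}$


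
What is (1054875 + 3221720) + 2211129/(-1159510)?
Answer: 4958752457321/1159510 ≈ 4.2766e+6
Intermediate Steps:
(1054875 + 3221720) + 2211129/(-1159510) = 4276595 + 2211129*(-1/1159510) = 4276595 - 2211129/1159510 = 4958752457321/1159510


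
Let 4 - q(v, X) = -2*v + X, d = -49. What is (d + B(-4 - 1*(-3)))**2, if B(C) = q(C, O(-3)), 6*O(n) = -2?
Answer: 19600/9 ≈ 2177.8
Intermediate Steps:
O(n) = -1/3 (O(n) = (1/6)*(-2) = -1/3)
q(v, X) = 4 - X + 2*v (q(v, X) = 4 - (-2*v + X) = 4 - (X - 2*v) = 4 + (-X + 2*v) = 4 - X + 2*v)
B(C) = 13/3 + 2*C (B(C) = 4 - 1*(-1/3) + 2*C = 4 + 1/3 + 2*C = 13/3 + 2*C)
(d + B(-4 - 1*(-3)))**2 = (-49 + (13/3 + 2*(-4 - 1*(-3))))**2 = (-49 + (13/3 + 2*(-4 + 3)))**2 = (-49 + (13/3 + 2*(-1)))**2 = (-49 + (13/3 - 2))**2 = (-49 + 7/3)**2 = (-140/3)**2 = 19600/9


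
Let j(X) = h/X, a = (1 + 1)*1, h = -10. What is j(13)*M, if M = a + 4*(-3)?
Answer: 100/13 ≈ 7.6923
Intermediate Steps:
a = 2 (a = 2*1 = 2)
M = -10 (M = 2 + 4*(-3) = 2 - 12 = -10)
j(X) = -10/X
j(13)*M = -10/13*(-10) = 100/13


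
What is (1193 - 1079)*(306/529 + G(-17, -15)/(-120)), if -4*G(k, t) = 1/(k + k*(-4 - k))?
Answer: 664181309/10072160 ≈ 65.942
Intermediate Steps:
G(k, t) = -1/(4*(k + k*(-4 - k)))
(1193 - 1079)*(306/529 + G(-17, -15)/(-120)) = (1193 - 1079)*(306/529 + ((1/4)/(-17*(3 - 17)))/(-120)) = 114*(306*(1/529) + ((1/4)*(-1/17)/(-14))*(-1/120)) = 114*(306/529 + ((1/4)*(-1/17)*(-1/14))*(-1/120)) = 114*(306/529 + (1/952)*(-1/120)) = 114*(306/529 - 1/114240) = 114*(34956911/60432960) = 664181309/10072160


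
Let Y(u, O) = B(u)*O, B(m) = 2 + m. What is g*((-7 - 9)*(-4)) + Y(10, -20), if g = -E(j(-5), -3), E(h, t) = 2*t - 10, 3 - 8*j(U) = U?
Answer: 784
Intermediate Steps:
j(U) = 3/8 - U/8
E(h, t) = -10 + 2*t
Y(u, O) = O*(2 + u) (Y(u, O) = (2 + u)*O = O*(2 + u))
g = 16 (g = -(-10 + 2*(-3)) = -(-10 - 6) = -1*(-16) = 16)
g*((-7 - 9)*(-4)) + Y(10, -20) = 16*((-7 - 9)*(-4)) - 20*(2 + 10) = 16*(-16*(-4)) - 20*12 = 16*64 - 240 = 1024 - 240 = 784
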